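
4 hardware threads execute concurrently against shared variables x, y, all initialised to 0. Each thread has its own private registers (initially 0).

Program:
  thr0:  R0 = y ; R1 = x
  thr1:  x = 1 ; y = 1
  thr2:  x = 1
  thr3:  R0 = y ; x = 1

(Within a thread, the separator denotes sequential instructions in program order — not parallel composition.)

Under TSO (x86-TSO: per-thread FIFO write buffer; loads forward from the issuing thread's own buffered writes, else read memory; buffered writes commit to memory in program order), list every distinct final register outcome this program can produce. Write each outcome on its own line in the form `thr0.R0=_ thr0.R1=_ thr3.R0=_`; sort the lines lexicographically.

thr0.R0=0 thr0.R1=0 thr3.R0=0
thr0.R0=0 thr0.R1=0 thr3.R0=1
thr0.R0=0 thr0.R1=1 thr3.R0=0
thr0.R0=0 thr0.R1=1 thr3.R0=1
thr0.R0=1 thr0.R1=1 thr3.R0=0
thr0.R0=1 thr0.R1=1 thr3.R0=1

outcome vector order: (thr0.R0,thr0.R1,thr3.R0)
|TSO outcomes| = 6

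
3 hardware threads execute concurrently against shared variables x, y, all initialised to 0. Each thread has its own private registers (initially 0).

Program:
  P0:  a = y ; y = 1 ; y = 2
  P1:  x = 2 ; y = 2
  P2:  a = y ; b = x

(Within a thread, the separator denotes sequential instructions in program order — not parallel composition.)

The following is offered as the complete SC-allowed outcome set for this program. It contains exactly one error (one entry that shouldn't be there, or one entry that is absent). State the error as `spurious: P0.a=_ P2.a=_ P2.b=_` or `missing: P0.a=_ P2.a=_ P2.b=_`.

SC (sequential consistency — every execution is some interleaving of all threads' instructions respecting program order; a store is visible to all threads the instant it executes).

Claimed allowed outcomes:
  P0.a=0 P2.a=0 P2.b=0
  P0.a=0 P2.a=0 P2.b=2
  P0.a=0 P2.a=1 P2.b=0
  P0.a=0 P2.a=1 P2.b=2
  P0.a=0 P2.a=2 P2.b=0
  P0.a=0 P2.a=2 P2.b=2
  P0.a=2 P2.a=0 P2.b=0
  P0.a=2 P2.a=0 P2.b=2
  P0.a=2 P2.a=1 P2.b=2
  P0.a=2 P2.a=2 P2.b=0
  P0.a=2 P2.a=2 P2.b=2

spurious: P0.a=2 P2.a=2 P2.b=0

outcome vector order: (P0.a,P2.a,P2.b)
SC (10): 000; 002; 010; 012; 020; 022; 200; 202; 212; 222
claimed∖SC = {220}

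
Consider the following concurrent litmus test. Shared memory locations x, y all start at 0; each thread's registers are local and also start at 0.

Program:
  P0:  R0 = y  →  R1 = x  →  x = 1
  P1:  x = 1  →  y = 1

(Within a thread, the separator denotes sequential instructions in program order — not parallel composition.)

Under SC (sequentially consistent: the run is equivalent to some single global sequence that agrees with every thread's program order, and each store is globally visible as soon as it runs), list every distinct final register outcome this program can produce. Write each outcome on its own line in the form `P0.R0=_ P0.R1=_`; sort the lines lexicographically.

P0.R0=0 P0.R1=0
P0.R0=0 P0.R1=1
P0.R0=1 P0.R1=1

outcome vector order: (P0.R0,P0.R1)
|SC outcomes| = 3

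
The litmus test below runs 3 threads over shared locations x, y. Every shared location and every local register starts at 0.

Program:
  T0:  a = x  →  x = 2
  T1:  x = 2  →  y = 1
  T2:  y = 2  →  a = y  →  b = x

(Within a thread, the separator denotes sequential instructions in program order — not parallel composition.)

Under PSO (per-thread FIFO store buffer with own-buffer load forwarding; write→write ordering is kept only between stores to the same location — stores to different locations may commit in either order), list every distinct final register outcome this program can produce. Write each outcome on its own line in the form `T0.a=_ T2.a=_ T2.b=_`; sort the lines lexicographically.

T0.a=0 T2.a=1 T2.b=0
T0.a=0 T2.a=1 T2.b=2
T0.a=0 T2.a=2 T2.b=0
T0.a=0 T2.a=2 T2.b=2
T0.a=2 T2.a=1 T2.b=0
T0.a=2 T2.a=1 T2.b=2
T0.a=2 T2.a=2 T2.b=0
T0.a=2 T2.a=2 T2.b=2

outcome vector order: (T0.a,T2.a,T2.b)
|PSO outcomes| = 8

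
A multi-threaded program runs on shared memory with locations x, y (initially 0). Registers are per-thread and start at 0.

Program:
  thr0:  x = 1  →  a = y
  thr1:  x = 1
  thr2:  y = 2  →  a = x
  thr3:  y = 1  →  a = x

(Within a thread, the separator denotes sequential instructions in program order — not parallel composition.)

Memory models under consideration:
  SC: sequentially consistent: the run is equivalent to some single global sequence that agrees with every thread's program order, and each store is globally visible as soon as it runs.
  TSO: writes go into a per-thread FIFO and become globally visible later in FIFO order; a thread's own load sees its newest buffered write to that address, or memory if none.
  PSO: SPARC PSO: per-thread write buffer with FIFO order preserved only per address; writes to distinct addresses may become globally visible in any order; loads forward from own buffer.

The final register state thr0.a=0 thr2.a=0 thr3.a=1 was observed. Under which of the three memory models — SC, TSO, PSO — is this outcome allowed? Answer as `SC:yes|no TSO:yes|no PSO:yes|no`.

outcome vector order: (thr0.a,thr2.a,thr3.a)
[SC] allowed = {<0 1 1>, <1 0 0>, <1 0 1>, <1 1 0>, <1 1 1>, <2 0 0>, <2 0 1>, <2 1 0>, <2 1 1>}
[TSO] allowed = {<0 0 0>, <0 0 1>, <0 1 0>, <0 1 1>, <1 0 0>, <1 0 1>, <1 1 0>, <1 1 1>, <2 0 0>, <2 0 1>, <2 1 0>, <2 1 1>}
[PSO] allowed = {<0 0 0>, <0 0 1>, <0 1 0>, <0 1 1>, <1 0 0>, <1 0 1>, <1 1 0>, <1 1 1>, <2 0 0>, <2 0 1>, <2 1 0>, <2 1 1>}
target <0 0 1> ∈ {TSO,PSO}

SC:no TSO:yes PSO:yes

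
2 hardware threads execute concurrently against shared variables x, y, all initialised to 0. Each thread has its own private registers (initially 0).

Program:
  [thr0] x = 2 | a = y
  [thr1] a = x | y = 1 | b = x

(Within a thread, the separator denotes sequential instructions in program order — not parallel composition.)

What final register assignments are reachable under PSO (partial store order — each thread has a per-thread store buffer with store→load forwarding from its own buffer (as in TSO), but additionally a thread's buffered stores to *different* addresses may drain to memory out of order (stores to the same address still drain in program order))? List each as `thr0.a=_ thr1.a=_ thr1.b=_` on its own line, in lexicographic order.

thr0.a=0 thr1.a=0 thr1.b=0
thr0.a=0 thr1.a=0 thr1.b=2
thr0.a=0 thr1.a=2 thr1.b=2
thr0.a=1 thr1.a=0 thr1.b=0
thr0.a=1 thr1.a=0 thr1.b=2
thr0.a=1 thr1.a=2 thr1.b=2

outcome vector order: (thr0.a,thr1.a,thr1.b)
|PSO outcomes| = 6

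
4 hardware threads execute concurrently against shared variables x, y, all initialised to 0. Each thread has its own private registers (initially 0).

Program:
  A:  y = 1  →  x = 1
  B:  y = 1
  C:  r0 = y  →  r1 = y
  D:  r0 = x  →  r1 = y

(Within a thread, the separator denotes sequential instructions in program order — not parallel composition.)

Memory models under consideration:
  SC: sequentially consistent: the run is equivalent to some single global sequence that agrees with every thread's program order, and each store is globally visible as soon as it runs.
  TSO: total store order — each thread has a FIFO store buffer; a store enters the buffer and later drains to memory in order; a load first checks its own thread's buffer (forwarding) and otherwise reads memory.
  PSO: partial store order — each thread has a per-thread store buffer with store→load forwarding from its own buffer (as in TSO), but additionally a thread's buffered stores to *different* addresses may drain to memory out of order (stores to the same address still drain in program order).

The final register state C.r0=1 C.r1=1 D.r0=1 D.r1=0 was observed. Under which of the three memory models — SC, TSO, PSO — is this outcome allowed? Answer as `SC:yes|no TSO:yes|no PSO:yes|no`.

outcome vector order: (C.r0,C.r1,D.r0,D.r1)
SC (9): 0/0/0/0 0/0/0/1 0/0/1/1 0/1/0/0 0/1/0/1 0/1/1/1 1/1/0/0 1/1/0/1 1/1/1/1
TSO (9): 0/0/0/0 0/0/0/1 0/0/1/1 0/1/0/0 0/1/0/1 0/1/1/1 1/1/0/0 1/1/0/1 1/1/1/1
PSO (12): 0/0/0/0 0/0/0/1 0/0/1/0 0/0/1/1 0/1/0/0 0/1/0/1 0/1/1/0 0/1/1/1 1/1/0/0 1/1/0/1 1/1/1/0 1/1/1/1
target 1/1/1/0 ∈ {PSO}

SC:no TSO:no PSO:yes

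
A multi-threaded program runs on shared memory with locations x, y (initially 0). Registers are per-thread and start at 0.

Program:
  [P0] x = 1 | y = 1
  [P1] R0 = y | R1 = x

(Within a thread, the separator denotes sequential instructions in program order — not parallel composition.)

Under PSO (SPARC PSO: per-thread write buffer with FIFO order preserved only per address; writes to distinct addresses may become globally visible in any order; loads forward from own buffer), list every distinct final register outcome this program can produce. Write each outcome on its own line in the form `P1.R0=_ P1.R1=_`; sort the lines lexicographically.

outcome vector order: (P1.R0,P1.R1)
|PSO outcomes| = 4

P1.R0=0 P1.R1=0
P1.R0=0 P1.R1=1
P1.R0=1 P1.R1=0
P1.R0=1 P1.R1=1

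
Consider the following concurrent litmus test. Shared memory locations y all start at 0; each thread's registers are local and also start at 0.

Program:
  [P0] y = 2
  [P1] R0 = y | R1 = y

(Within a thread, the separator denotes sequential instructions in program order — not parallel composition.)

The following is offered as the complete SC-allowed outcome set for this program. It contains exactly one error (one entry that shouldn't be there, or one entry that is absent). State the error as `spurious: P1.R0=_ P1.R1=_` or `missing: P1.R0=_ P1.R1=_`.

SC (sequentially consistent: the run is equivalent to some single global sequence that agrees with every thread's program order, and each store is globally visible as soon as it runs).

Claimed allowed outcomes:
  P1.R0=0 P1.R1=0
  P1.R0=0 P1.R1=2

outcome vector order: (P1.R0,P1.R1)
SC: 3 outcomes — {(0,0), (0,2), (2,2)}
SC∖claimed = {(2,2)}

missing: P1.R0=2 P1.R1=2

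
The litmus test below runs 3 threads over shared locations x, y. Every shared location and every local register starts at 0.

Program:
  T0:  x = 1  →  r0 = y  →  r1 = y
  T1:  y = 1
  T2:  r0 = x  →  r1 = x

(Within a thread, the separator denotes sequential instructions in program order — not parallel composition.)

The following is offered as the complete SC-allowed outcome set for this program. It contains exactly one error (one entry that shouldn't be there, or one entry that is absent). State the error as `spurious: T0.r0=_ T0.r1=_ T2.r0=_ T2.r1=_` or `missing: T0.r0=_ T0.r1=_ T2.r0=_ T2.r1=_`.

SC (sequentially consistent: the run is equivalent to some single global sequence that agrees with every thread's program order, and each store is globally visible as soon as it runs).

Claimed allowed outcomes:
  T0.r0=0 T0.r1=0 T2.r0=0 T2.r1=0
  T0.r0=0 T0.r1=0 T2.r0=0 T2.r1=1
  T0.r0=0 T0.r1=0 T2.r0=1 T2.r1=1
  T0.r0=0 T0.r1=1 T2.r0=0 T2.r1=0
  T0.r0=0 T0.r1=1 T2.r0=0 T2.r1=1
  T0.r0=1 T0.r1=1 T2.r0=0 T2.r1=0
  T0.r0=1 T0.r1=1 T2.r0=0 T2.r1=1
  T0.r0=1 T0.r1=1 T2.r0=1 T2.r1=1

outcome vector order: (T0.r0,T0.r1,T2.r0,T2.r1)
under SC → 0/0/0/0 0/0/0/1 0/0/1/1 0/1/0/0 0/1/0/1 0/1/1/1 1/1/0/0 1/1/0/1 1/1/1/1
SC∖claimed = {0/1/1/1}

missing: T0.r0=0 T0.r1=1 T2.r0=1 T2.r1=1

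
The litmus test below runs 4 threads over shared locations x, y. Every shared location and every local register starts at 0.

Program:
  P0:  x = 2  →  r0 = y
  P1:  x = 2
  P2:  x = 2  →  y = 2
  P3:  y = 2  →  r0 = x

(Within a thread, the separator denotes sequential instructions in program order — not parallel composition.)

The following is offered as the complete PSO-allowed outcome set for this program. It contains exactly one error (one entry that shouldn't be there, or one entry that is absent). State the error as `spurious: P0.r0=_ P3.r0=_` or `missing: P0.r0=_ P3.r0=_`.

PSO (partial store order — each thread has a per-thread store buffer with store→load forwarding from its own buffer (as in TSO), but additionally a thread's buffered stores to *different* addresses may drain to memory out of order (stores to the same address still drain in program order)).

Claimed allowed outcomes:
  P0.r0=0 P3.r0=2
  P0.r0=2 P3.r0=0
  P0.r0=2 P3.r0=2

outcome vector order: (P0.r0,P3.r0)
under PSO → 0/0, 0/2, 2/0, 2/2
PSO∖claimed = {0/0}

missing: P0.r0=0 P3.r0=0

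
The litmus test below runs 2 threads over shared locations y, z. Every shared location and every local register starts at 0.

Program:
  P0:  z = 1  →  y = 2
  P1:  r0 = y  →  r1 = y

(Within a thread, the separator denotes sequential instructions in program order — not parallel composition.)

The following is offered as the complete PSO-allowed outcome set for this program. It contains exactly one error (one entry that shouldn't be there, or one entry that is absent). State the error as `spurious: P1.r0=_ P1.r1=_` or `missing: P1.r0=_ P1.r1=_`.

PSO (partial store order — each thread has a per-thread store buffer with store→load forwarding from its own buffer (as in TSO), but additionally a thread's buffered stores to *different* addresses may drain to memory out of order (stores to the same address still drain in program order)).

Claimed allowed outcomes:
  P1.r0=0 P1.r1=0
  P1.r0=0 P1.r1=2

outcome vector order: (P1.r0,P1.r1)
[PSO] allowed = {<0 0>; <0 2>; <2 2>}
PSO∖claimed = {<2 2>}

missing: P1.r0=2 P1.r1=2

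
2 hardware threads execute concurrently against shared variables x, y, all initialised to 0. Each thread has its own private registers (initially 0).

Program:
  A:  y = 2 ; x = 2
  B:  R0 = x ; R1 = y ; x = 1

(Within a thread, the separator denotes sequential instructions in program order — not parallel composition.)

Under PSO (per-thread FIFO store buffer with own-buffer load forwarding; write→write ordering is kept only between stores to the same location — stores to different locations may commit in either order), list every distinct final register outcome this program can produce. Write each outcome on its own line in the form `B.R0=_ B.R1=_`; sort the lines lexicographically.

outcome vector order: (B.R0,B.R1)
|PSO outcomes| = 4

B.R0=0 B.R1=0
B.R0=0 B.R1=2
B.R0=2 B.R1=0
B.R0=2 B.R1=2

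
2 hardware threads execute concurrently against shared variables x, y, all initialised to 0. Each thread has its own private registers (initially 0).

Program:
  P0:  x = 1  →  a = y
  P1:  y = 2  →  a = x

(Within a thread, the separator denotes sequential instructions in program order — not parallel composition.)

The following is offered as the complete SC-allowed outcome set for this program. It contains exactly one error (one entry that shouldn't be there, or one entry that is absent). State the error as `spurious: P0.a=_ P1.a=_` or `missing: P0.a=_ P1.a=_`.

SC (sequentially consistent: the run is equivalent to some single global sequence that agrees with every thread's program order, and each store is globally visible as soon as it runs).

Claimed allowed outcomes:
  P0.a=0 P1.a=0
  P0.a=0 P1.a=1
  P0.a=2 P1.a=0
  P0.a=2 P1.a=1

spurious: P0.a=0 P1.a=0

outcome vector order: (P0.a,P1.a)
SC: 3 outcomes — {01; 20; 21}
claimed∖SC = {00}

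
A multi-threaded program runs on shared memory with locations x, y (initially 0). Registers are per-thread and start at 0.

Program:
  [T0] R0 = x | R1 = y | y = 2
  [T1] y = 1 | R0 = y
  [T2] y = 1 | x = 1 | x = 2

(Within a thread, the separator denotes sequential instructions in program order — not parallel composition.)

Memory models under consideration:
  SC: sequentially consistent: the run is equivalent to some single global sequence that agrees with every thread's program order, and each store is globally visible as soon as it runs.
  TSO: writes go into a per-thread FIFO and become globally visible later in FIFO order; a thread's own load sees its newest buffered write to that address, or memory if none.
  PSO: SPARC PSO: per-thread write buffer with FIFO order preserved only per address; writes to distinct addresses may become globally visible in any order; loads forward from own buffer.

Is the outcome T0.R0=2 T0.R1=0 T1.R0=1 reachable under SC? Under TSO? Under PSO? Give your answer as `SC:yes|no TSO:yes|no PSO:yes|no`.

SC:no TSO:no PSO:yes

outcome vector order: (T0.R0,T0.R1,T1.R0)
under SC → <0 0 1> <0 0 2> <0 1 1> <0 1 2> <1 1 1> <1 1 2> <2 1 1> <2 1 2>
under TSO → <0 0 1> <0 0 2> <0 1 1> <0 1 2> <1 1 1> <1 1 2> <2 1 1> <2 1 2>
under PSO → <0 0 1> <0 0 2> <0 1 1> <0 1 2> <1 0 1> <1 0 2> <1 1 1> <1 1 2> <2 0 1> <2 0 2> <2 1 1> <2 1 2>
target <2 0 1> ∈ {PSO}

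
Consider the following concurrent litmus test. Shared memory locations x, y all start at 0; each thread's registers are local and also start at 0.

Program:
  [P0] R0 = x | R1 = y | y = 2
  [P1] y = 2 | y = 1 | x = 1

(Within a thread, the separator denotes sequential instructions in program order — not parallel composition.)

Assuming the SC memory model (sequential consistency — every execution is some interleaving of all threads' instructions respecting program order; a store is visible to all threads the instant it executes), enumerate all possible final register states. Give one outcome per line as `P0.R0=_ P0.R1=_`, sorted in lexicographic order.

outcome vector order: (P0.R0,P0.R1)
|SC outcomes| = 4

P0.R0=0 P0.R1=0
P0.R0=0 P0.R1=1
P0.R0=0 P0.R1=2
P0.R0=1 P0.R1=1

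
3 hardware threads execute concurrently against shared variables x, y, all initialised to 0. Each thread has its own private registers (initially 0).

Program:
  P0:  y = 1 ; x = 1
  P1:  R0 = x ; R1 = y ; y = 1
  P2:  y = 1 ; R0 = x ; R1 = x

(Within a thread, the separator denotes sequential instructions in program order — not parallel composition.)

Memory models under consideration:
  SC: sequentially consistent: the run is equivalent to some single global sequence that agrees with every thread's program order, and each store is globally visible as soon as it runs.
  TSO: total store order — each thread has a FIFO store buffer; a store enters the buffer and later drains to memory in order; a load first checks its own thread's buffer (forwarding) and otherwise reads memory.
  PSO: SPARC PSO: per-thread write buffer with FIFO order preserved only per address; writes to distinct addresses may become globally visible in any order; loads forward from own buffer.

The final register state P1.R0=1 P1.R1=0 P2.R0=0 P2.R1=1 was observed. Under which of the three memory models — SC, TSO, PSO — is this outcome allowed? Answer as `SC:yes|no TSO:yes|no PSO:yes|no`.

SC:no TSO:no PSO:yes

outcome vector order: (P1.R0,P1.R1,P2.R0,P2.R1)
under SC → <0 0 0 0>, <0 0 0 1>, <0 0 1 1>, <0 1 0 0>, <0 1 0 1>, <0 1 1 1>, <1 1 0 0>, <1 1 0 1>, <1 1 1 1>
under TSO → <0 0 0 0>, <0 0 0 1>, <0 0 1 1>, <0 1 0 0>, <0 1 0 1>, <0 1 1 1>, <1 1 0 0>, <1 1 0 1>, <1 1 1 1>
under PSO → <0 0 0 0>, <0 0 0 1>, <0 0 1 1>, <0 1 0 0>, <0 1 0 1>, <0 1 1 1>, <1 0 0 0>, <1 0 0 1>, <1 0 1 1>, <1 1 0 0>, <1 1 0 1>, <1 1 1 1>
target <1 0 0 1> ∈ {PSO}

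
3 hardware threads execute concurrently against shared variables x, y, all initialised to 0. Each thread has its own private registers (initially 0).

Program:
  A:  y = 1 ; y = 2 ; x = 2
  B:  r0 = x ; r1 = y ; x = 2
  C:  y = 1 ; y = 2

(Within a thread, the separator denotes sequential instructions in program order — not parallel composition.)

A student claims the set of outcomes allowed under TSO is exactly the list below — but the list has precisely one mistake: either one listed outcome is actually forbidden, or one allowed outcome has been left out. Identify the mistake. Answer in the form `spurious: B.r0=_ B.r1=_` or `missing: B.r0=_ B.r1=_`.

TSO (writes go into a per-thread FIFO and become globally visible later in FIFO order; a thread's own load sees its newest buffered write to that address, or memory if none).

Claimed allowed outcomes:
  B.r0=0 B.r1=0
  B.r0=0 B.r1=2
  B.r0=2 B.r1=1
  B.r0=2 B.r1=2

outcome vector order: (B.r0,B.r1)
TSO (5): 00 01 02 21 22
TSO∖claimed = {01}

missing: B.r0=0 B.r1=1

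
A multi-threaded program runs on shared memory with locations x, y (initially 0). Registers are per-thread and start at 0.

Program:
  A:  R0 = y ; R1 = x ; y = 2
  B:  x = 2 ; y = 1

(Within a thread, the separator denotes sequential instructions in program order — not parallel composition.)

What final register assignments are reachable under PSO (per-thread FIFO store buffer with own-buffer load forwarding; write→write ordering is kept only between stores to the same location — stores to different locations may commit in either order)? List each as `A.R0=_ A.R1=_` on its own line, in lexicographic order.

outcome vector order: (A.R0,A.R1)
|PSO outcomes| = 4

A.R0=0 A.R1=0
A.R0=0 A.R1=2
A.R0=1 A.R1=0
A.R0=1 A.R1=2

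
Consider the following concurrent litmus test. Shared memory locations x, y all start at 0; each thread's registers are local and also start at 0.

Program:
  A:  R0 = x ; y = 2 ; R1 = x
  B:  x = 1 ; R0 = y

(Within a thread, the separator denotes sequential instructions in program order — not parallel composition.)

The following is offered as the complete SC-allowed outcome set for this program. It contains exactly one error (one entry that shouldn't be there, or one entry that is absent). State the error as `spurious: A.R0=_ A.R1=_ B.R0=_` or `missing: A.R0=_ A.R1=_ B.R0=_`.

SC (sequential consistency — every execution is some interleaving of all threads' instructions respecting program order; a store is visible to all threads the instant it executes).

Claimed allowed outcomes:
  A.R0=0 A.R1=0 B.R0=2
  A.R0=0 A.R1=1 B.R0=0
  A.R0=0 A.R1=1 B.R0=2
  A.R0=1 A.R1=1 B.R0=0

missing: A.R0=1 A.R1=1 B.R0=2

outcome vector order: (A.R0,A.R1,B.R0)
[SC] allowed = {(0,0,2); (0,1,0); (0,1,2); (1,1,0); (1,1,2)}
SC∖claimed = {(1,1,2)}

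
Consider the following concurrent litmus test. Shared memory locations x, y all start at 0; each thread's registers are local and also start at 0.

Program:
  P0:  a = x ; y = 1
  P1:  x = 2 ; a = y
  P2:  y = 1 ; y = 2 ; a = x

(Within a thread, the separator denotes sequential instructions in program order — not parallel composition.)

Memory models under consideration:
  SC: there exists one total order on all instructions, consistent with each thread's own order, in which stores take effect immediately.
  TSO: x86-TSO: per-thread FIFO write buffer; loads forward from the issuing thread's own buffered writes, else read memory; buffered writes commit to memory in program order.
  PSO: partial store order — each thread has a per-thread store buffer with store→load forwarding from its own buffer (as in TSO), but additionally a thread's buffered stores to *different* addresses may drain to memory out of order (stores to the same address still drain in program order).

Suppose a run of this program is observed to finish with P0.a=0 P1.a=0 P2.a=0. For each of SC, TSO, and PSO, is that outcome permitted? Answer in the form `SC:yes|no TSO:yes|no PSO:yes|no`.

outcome vector order: (P0.a,P1.a,P2.a)
SC (10): <0 0 2>; <0 1 0>; <0 1 2>; <0 2 0>; <0 2 2>; <2 0 2>; <2 1 0>; <2 1 2>; <2 2 0>; <2 2 2>
TSO (12): <0 0 0>; <0 0 2>; <0 1 0>; <0 1 2>; <0 2 0>; <0 2 2>; <2 0 0>; <2 0 2>; <2 1 0>; <2 1 2>; <2 2 0>; <2 2 2>
PSO (12): <0 0 0>; <0 0 2>; <0 1 0>; <0 1 2>; <0 2 0>; <0 2 2>; <2 0 0>; <2 0 2>; <2 1 0>; <2 1 2>; <2 2 0>; <2 2 2>
target <0 0 0> ∈ {TSO,PSO}

SC:no TSO:yes PSO:yes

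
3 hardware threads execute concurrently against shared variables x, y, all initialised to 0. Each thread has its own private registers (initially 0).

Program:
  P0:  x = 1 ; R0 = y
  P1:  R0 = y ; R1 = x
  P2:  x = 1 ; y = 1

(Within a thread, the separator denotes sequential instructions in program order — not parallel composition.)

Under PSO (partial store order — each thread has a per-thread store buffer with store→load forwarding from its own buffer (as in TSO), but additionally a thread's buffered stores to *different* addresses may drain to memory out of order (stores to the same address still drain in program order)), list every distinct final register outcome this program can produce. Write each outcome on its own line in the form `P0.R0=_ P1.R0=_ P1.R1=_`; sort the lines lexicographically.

P0.R0=0 P1.R0=0 P1.R1=0
P0.R0=0 P1.R0=0 P1.R1=1
P0.R0=0 P1.R0=1 P1.R1=0
P0.R0=0 P1.R0=1 P1.R1=1
P0.R0=1 P1.R0=0 P1.R1=0
P0.R0=1 P1.R0=0 P1.R1=1
P0.R0=1 P1.R0=1 P1.R1=0
P0.R0=1 P1.R0=1 P1.R1=1

outcome vector order: (P0.R0,P1.R0,P1.R1)
|PSO outcomes| = 8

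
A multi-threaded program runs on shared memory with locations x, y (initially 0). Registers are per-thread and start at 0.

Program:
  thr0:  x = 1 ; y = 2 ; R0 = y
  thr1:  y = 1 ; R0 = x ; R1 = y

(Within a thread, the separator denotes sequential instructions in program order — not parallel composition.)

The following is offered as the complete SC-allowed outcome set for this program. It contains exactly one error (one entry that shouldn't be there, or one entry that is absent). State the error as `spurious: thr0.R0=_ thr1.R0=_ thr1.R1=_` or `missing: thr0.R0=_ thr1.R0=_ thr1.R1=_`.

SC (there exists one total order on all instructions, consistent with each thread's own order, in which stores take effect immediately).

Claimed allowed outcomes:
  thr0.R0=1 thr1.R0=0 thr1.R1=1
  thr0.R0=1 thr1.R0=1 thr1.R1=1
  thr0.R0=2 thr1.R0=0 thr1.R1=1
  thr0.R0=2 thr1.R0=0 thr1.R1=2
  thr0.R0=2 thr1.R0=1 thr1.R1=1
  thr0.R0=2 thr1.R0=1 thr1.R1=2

spurious: thr0.R0=1 thr1.R0=0 thr1.R1=1

outcome vector order: (thr0.R0,thr1.R0,thr1.R1)
SC: 5 outcomes — {(1,1,1), (2,0,1), (2,0,2), (2,1,1), (2,1,2)}
claimed∖SC = {(1,0,1)}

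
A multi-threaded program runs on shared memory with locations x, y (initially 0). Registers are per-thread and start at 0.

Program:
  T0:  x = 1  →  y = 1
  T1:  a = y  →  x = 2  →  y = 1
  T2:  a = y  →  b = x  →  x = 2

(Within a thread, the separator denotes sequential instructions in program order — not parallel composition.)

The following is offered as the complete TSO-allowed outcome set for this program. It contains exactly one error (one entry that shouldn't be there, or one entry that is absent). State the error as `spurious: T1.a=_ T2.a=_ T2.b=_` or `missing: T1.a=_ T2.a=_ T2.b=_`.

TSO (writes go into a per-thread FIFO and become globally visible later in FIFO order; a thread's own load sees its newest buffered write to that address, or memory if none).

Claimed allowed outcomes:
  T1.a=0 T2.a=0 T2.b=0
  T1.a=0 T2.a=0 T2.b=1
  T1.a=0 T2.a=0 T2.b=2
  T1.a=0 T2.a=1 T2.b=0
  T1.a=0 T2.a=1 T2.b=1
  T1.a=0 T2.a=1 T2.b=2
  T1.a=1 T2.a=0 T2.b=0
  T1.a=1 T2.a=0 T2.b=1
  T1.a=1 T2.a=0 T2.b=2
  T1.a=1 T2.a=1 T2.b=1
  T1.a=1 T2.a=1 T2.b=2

spurious: T1.a=0 T2.a=1 T2.b=0

outcome vector order: (T1.a,T2.a,T2.b)
TSO (10): <0 0 0> <0 0 1> <0 0 2> <0 1 1> <0 1 2> <1 0 0> <1 0 1> <1 0 2> <1 1 1> <1 1 2>
claimed∖TSO = {<0 1 0>}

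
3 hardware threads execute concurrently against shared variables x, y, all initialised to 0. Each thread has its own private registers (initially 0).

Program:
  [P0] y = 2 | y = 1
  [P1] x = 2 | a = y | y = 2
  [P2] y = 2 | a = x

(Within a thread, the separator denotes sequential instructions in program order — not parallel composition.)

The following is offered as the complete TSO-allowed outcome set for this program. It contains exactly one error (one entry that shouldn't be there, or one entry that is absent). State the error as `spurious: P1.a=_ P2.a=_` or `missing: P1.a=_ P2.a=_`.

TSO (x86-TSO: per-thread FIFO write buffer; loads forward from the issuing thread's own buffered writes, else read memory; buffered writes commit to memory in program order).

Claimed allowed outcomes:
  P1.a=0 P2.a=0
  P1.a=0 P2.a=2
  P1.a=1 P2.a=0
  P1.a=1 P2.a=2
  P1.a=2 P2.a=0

missing: P1.a=2 P2.a=2

outcome vector order: (P1.a,P2.a)
[TSO] allowed = {(0,0) (0,2) (1,0) (1,2) (2,0) (2,2)}
TSO∖claimed = {(2,2)}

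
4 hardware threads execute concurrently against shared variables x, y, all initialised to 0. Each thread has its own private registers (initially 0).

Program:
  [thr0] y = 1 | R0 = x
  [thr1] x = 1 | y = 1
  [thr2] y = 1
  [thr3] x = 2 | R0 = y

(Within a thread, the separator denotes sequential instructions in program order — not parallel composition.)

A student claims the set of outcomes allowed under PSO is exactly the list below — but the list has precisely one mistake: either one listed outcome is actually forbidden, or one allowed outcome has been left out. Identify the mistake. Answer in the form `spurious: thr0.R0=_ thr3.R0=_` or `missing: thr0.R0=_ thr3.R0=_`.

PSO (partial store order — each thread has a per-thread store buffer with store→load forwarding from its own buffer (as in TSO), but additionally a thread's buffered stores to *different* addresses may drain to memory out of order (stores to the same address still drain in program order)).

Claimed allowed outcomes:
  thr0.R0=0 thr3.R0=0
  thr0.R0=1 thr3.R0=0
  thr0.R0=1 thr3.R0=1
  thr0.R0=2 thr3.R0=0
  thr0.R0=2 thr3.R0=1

missing: thr0.R0=0 thr3.R0=1

outcome vector order: (thr0.R0,thr3.R0)
under PSO → 0/0, 0/1, 1/0, 1/1, 2/0, 2/1
PSO∖claimed = {0/1}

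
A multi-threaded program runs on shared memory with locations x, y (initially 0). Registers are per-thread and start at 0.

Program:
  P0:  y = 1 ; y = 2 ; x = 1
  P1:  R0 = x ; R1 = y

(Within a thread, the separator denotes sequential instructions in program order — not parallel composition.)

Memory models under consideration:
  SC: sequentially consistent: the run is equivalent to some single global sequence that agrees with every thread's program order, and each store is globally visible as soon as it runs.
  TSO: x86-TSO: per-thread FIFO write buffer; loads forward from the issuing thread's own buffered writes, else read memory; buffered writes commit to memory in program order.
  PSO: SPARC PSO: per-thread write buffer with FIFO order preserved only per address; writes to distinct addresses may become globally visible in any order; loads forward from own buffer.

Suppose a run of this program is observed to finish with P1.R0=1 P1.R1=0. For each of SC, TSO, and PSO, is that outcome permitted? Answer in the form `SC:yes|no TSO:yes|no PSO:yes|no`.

SC:no TSO:no PSO:yes

outcome vector order: (P1.R0,P1.R1)
[SC] allowed = {00, 01, 02, 12}
[TSO] allowed = {00, 01, 02, 12}
[PSO] allowed = {00, 01, 02, 10, 11, 12}
target 10 ∈ {PSO}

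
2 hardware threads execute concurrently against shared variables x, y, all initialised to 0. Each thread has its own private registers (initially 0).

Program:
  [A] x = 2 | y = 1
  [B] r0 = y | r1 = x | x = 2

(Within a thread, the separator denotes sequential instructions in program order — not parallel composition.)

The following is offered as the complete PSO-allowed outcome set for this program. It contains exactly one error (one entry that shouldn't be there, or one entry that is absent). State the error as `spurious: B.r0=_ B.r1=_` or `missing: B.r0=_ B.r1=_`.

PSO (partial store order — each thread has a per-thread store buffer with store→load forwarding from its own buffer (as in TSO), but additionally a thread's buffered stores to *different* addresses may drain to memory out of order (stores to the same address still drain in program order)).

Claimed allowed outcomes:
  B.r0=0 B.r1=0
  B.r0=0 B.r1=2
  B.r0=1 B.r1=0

outcome vector order: (B.r0,B.r1)
PSO: 4 outcomes — {(0,0) (0,2) (1,0) (1,2)}
PSO∖claimed = {(1,2)}

missing: B.r0=1 B.r1=2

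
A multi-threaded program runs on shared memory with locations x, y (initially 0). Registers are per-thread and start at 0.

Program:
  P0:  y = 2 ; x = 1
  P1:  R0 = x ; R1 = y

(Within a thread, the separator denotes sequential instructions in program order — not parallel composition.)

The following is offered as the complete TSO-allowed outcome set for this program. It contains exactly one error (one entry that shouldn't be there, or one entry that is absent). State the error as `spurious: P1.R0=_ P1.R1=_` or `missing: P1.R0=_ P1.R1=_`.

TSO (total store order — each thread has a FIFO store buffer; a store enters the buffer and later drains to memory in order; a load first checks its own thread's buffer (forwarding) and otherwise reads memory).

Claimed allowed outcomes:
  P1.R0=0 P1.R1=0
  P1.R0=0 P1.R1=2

outcome vector order: (P1.R0,P1.R1)
TSO (3): <0 0> <0 2> <1 2>
TSO∖claimed = {<1 2>}

missing: P1.R0=1 P1.R1=2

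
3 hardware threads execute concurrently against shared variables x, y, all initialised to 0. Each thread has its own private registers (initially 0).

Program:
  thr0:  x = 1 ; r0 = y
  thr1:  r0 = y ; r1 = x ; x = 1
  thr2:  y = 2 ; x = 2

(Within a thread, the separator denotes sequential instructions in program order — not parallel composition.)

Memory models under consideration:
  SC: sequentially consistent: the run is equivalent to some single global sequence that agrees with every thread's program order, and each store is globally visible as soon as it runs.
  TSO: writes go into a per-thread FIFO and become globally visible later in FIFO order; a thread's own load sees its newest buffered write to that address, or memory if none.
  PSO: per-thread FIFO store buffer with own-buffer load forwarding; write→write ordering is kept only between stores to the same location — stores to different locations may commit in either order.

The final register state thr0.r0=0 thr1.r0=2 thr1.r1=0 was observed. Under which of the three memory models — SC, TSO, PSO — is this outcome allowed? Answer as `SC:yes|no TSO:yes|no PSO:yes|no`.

outcome vector order: (thr0.r0,thr1.r0,thr1.r1)
SC (11): 0/0/0; 0/0/1; 0/0/2; 0/2/1; 0/2/2; 2/0/0; 2/0/1; 2/0/2; 2/2/0; 2/2/1; 2/2/2
TSO (12): 0/0/0; 0/0/1; 0/0/2; 0/2/0; 0/2/1; 0/2/2; 2/0/0; 2/0/1; 2/0/2; 2/2/0; 2/2/1; 2/2/2
PSO (12): 0/0/0; 0/0/1; 0/0/2; 0/2/0; 0/2/1; 0/2/2; 2/0/0; 2/0/1; 2/0/2; 2/2/0; 2/2/1; 2/2/2
target 0/2/0 ∈ {TSO,PSO}

SC:no TSO:yes PSO:yes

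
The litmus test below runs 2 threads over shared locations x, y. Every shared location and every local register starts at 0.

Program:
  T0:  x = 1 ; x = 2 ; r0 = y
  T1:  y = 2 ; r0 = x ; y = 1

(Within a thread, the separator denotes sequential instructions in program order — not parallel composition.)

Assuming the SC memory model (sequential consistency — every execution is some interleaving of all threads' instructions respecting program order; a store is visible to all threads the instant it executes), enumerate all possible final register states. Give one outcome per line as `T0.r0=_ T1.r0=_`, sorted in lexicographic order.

T0.r0=0 T1.r0=2
T0.r0=1 T1.r0=0
T0.r0=1 T1.r0=1
T0.r0=1 T1.r0=2
T0.r0=2 T1.r0=0
T0.r0=2 T1.r0=1
T0.r0=2 T1.r0=2

outcome vector order: (T0.r0,T1.r0)
|SC outcomes| = 7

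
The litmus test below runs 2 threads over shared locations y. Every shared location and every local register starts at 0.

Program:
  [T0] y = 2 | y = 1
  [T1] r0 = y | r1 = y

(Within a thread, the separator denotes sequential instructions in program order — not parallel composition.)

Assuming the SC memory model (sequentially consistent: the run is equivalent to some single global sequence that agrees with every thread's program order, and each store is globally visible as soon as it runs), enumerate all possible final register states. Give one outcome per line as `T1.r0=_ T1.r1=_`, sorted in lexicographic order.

T1.r0=0 T1.r1=0
T1.r0=0 T1.r1=1
T1.r0=0 T1.r1=2
T1.r0=1 T1.r1=1
T1.r0=2 T1.r1=1
T1.r0=2 T1.r1=2

outcome vector order: (T1.r0,T1.r1)
|SC outcomes| = 6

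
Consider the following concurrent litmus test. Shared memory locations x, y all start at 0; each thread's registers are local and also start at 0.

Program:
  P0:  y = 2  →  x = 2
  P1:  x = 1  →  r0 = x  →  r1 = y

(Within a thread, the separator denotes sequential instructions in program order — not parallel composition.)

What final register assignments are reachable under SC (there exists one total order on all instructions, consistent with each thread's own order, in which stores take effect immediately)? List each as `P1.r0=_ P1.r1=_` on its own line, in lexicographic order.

P1.r0=1 P1.r1=0
P1.r0=1 P1.r1=2
P1.r0=2 P1.r1=2

outcome vector order: (P1.r0,P1.r1)
|SC outcomes| = 3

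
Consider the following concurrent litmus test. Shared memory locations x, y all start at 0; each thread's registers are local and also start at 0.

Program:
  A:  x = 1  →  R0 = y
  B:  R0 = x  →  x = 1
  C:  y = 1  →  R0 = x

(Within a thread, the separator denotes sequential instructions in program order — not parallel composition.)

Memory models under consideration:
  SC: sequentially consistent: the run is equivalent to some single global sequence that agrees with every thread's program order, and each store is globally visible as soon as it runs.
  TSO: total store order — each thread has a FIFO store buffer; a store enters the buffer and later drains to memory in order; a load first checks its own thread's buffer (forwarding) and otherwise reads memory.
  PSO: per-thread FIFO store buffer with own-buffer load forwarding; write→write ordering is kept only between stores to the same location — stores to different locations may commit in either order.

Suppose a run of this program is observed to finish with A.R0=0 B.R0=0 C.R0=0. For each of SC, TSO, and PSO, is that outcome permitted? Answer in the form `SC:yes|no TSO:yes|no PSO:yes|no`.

SC:no TSO:yes PSO:yes

outcome vector order: (A.R0,B.R0,C.R0)
SC: 6 outcomes — {0/0/1 0/1/1 1/0/0 1/0/1 1/1/0 1/1/1}
TSO: 8 outcomes — {0/0/0 0/0/1 0/1/0 0/1/1 1/0/0 1/0/1 1/1/0 1/1/1}
PSO: 8 outcomes — {0/0/0 0/0/1 0/1/0 0/1/1 1/0/0 1/0/1 1/1/0 1/1/1}
target 0/0/0 ∈ {TSO,PSO}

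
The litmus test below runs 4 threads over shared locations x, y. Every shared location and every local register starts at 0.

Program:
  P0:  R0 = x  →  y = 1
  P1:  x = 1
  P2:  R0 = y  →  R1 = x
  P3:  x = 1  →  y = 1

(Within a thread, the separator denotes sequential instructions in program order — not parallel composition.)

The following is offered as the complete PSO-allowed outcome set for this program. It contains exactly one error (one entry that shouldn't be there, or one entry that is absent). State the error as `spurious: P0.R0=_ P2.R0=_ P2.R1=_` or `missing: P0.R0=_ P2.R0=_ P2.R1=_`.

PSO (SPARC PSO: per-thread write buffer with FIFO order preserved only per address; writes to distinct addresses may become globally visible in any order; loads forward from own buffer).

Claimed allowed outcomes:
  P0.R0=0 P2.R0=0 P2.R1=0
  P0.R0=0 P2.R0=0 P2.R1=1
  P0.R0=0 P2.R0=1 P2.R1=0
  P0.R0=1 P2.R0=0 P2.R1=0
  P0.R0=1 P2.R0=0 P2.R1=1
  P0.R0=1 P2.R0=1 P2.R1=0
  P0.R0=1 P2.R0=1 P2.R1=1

outcome vector order: (P0.R0,P2.R0,P2.R1)
PSO: 8 outcomes — {(0,0,0) (0,0,1) (0,1,0) (0,1,1) (1,0,0) (1,0,1) (1,1,0) (1,1,1)}
PSO∖claimed = {(0,1,1)}

missing: P0.R0=0 P2.R0=1 P2.R1=1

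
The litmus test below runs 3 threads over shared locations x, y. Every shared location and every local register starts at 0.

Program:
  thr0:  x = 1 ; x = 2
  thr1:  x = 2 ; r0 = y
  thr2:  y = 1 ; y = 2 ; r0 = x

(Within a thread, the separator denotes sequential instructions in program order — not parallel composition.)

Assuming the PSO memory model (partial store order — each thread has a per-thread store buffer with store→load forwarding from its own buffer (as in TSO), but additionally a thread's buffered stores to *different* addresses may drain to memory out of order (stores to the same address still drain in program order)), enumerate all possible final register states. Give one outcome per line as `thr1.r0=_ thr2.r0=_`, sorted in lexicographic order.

thr1.r0=0 thr2.r0=0
thr1.r0=0 thr2.r0=1
thr1.r0=0 thr2.r0=2
thr1.r0=1 thr2.r0=0
thr1.r0=1 thr2.r0=1
thr1.r0=1 thr2.r0=2
thr1.r0=2 thr2.r0=0
thr1.r0=2 thr2.r0=1
thr1.r0=2 thr2.r0=2

outcome vector order: (thr1.r0,thr2.r0)
|PSO outcomes| = 9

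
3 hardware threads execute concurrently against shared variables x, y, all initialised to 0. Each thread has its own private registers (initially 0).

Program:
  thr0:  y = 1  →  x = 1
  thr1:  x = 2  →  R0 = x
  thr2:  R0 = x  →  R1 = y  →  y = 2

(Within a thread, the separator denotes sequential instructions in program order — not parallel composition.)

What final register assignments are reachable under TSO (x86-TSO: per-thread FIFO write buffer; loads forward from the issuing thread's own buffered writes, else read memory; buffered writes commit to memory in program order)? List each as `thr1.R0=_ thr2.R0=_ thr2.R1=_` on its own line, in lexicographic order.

thr1.R0=1 thr2.R0=0 thr2.R1=0
thr1.R0=1 thr2.R0=0 thr2.R1=1
thr1.R0=1 thr2.R0=1 thr2.R1=1
thr1.R0=1 thr2.R0=2 thr2.R1=0
thr1.R0=1 thr2.R0=2 thr2.R1=1
thr1.R0=2 thr2.R0=0 thr2.R1=0
thr1.R0=2 thr2.R0=0 thr2.R1=1
thr1.R0=2 thr2.R0=1 thr2.R1=1
thr1.R0=2 thr2.R0=2 thr2.R1=0
thr1.R0=2 thr2.R0=2 thr2.R1=1

outcome vector order: (thr1.R0,thr2.R0,thr2.R1)
|TSO outcomes| = 10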